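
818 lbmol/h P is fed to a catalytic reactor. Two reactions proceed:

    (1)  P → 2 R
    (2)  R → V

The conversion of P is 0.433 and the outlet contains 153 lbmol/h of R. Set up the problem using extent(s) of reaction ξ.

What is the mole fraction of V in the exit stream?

Conversion of P: P consumed = 1ξ₁ = 0.433 × 818 → ξ₁ = 354.2 lbmol/h.
R balance: n_R = 0 + 2ξ₁ − 1ξ₂ = 153 → ξ₂ = (2·354.2 − 153)/1 = 555.4 lbmol/h.
Outlet amounts (n = n₀ + Σ ν·ξ):
  P: 818 − 1(354.2) = 463.8
  R: 0 + 2(354.2) − 1(555.4) = 153
  V: 0 + 1(555.4) = 555.4
Total out = 1172 lbmol/h; y_V = 555.4 / 1172 = 0.4738.

0.474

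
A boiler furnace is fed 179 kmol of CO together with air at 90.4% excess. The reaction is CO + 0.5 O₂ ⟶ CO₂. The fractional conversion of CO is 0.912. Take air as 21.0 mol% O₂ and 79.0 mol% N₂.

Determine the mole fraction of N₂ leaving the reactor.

Stoichiometric O₂ = 0.5 × 179 = 89.5 kmol; O₂ fed = 89.5 × 1.904 = 170.4 kmol.
N₂ fed = 170.4 × 79/21 = 641.1 kmol.
Fuel reacted = 0.912 × 179 → ξ = 163.2 kmol.
Outlet (n = n₀ + ν ξ):
  CO: 179 − 1(163.2) = 15.75
  O₂: 170.4 − 0.5(163.2) = 88.78
  N₂: 641.1 (inert)
  CO₂: 0 + 1(163.2) = 163.2
Total out = 908.8 kmol; y_N₂ = 641.1 / 908.8 = 0.7054.

0.705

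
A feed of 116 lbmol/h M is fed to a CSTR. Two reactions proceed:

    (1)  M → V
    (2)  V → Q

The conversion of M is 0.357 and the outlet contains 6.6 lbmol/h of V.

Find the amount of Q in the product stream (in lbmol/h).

34.8 lbmol/h

Conversion of M: M consumed = 1ξ₁ = 0.357 × 116 → ξ₁ = 41.41 lbmol/h.
V balance: n_V = 0 + 1ξ₁ − 1ξ₂ = 6.6 → ξ₂ = (1·41.41 − 6.6)/1 = 34.81 lbmol/h.
Outlet amounts (n = n₀ + Σ ν·ξ):
  M: 116 − 1(41.41) = 74.59
  V: 0 + 1(41.41) − 1(34.81) = 6.6
  Q: 0 + 1(34.81) = 34.81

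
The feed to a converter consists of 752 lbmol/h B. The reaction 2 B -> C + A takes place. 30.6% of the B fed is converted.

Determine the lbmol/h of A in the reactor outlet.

B reacted = 0.306 × 752 = 230.1 lbmol/h; ν_B = −2, so ξ = 230.1/2 = 115.1 lbmol/h.
Outlet amounts (n = n₀ + ν ξ):
  B: 752 − 2(115.1) = 521.9
  C: 0 + 1(115.1) = 115.1
  A: 0 + 1(115.1) = 115.1

115 lbmol/h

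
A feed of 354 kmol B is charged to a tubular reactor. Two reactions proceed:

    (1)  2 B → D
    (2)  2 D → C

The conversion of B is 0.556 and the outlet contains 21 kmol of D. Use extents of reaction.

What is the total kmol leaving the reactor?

217 kmol

Conversion of B: B consumed = 2ξ₁ = 0.556 × 354 → ξ₁ = 98.41 kmol.
D balance: n_D = 0 + 1ξ₁ − 2ξ₂ = 21 → ξ₂ = (1·98.41 − 21)/2 = 38.71 kmol.
Outlet amounts (n = n₀ + Σ ν·ξ):
  B: 354 − 2(98.41) = 157.2
  D: 0 + 1(98.41) − 2(38.71) = 21
  C: 0 + 1(38.71) = 38.71
Total out = 157.2 + 21 + 38.71 = 216.9 kmol.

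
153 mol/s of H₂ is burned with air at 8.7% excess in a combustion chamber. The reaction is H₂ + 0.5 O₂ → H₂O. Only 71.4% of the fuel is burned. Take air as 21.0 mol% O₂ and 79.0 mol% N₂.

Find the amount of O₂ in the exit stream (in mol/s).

28.5 mol/s

Stoichiometric O₂ = 0.5 × 153 = 76.5 mol/s; O₂ fed = 76.5 × 1.087 = 83.16 mol/s.
N₂ fed = 83.16 × 79/21 = 312.8 mol/s.
Fuel reacted = 0.714 × 153 → ξ = 109.2 mol/s.
Outlet (n = n₀ + ν ξ):
  H₂: 153 − 1(109.2) = 43.76
  O₂: 83.16 − 0.5(109.2) = 28.53
  N₂: 312.8 (inert)
  H₂O: 0 + 1(109.2) = 109.2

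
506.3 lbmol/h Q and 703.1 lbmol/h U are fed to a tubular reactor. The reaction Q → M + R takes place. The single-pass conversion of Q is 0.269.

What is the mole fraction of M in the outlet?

Q reacted = 0.269 × 506.3 = 136.2 lbmol/h; ν_Q = −1, so ξ = 136.2/1 = 136.2 lbmol/h.
Outlet amounts (n = n₀ + ν ξ):
  Q: 506.3 − 1(136.2) = 370.1
  M: 0 + 1(136.2) = 136.2
  R: 0 + 1(136.2) = 136.2
  U: 703.1 (inert)
Total out = 1346 lbmol/h; y_M = 136.2 / 1346 = 0.1012.

0.101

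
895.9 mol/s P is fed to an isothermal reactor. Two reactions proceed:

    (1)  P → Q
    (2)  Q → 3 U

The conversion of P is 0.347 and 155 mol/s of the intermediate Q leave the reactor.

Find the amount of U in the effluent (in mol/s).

468 mol/s

Conversion of P: P consumed = 1ξ₁ = 0.347 × 895.9 → ξ₁ = 310.9 mol/s.
Q balance: n_Q = 0 + 1ξ₁ − 1ξ₂ = 155 → ξ₂ = (1·310.9 − 155)/1 = 155.9 mol/s.
Outlet amounts (n = n₀ + Σ ν·ξ):
  P: 895.9 − 1(310.9) = 585
  Q: 0 + 1(310.9) − 1(155.9) = 155
  U: 0 + 3(155.9) = 467.6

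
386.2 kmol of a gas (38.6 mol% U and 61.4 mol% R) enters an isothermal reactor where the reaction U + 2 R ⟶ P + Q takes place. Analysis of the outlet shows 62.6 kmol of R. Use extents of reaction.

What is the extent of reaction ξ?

ξ = 87.3 kmol

For R: n = n₀ − 2ξ → 62.6 = 237.1 − 2ξ, giving ξ = 87.26 kmol.
Outlet amounts (n = n₀ + ν ξ):
  U: 149.1 − 1(87.26) = 61.81
  R: 237.1 − 2(87.26) = 62.6
  P: 0 + 1(87.26) = 87.26
  Q: 0 + 1(87.26) = 87.26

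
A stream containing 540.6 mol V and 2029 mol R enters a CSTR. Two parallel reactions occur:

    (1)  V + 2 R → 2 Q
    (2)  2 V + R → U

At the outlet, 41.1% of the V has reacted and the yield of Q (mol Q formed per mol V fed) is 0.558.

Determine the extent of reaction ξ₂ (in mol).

Yield of Q: 2ξ₁ / 540.6 = 0.558 → ξ₁ = 150.8 mol.
Conversion of V: 1ξ₁ + 2ξ₂ = 0.411 × 540.6 = 222.2 → ξ₂ = 35.68 mol.
Outlet amounts (n = n₀ + Σ ν·ξ):
  V: 540.6 − 1(150.8) − 2(35.68) = 318.4
  R: 2029 − 2(150.8) − 1(35.68) = 1692
  Q: 0 + 2(150.8) = 301.7
  U: 0 + 1(35.68) = 35.68

ξ₂ = 35.7 mol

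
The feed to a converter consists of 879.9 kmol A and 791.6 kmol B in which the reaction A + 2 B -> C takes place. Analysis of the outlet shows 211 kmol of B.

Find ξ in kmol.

ξ = 290 kmol

For B: n = n₀ − 2ξ → 211 = 791.6 − 2ξ, giving ξ = 290.3 kmol.
Outlet amounts (n = n₀ + ν ξ):
  A: 879.9 − 1(290.3) = 589.6
  B: 791.6 − 2(290.3) = 211
  C: 0 + 1(290.3) = 290.3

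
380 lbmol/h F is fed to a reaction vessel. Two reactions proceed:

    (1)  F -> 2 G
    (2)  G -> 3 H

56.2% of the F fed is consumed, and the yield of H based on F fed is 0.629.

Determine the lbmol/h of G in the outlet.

347 lbmol/h

Conversion of F: F consumed = 1ξ₁ = 0.562 × 380 → ξ₁ = 213.6 lbmol/h.
Yield of H: 3ξ₂ / 380 = 0.629 → ξ₂ = 79.67 lbmol/h.
Outlet amounts (n = n₀ + Σ ν·ξ):
  F: 380 − 1(213.6) = 166.4
  G: 0 + 2(213.6) − 1(79.67) = 347.4
  H: 0 + 3(79.67) = 239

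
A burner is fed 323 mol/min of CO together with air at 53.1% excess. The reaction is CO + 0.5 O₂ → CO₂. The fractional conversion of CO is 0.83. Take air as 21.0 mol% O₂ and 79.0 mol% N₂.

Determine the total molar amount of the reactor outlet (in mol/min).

Stoichiometric O₂ = 0.5 × 323 = 161.5 mol/min; O₂ fed = 161.5 × 1.531 = 247.3 mol/min.
N₂ fed = 247.3 × 79/21 = 930.2 mol/min.
Fuel reacted = 0.83 × 323 → ξ = 268.1 mol/min.
Outlet (n = n₀ + ν ξ):
  CO: 323 − 1(268.1) = 54.91
  O₂: 247.3 − 0.5(268.1) = 113.2
  N₂: 930.2 (inert)
  CO₂: 0 + 1(268.1) = 268.1
Total out = 54.91 + 113.2 + 930.2 + 268.1 = 1366 mol/min.

1370 mol/min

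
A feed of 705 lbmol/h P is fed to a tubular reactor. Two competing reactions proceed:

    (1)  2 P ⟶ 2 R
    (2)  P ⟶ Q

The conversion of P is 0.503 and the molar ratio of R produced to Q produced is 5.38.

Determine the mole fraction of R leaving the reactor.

Conversion of P: P consumed = 0.503 × 705 = 354.6 lbmol/h = 2ξ₁ + 1ξ₂.
Selectivity: 2ξ₁ / (1ξ₂) = 5.38 → ξ₁ = 2.69 ξ₂.
Substitute: (2·2.69 + 1) ξ₂ = 354.6 → ξ₂ = 55.58 lbmol/h, ξ₁ = 149.5 lbmol/h.
Outlet amounts (n = n₀ + Σ ν·ξ):
  P: 705 − 2(149.5) − 1(55.58) = 350.4
  R: 0 + 2(149.5) = 299
  Q: 0 + 1(55.58) = 55.58
Total out = 705 lbmol/h; y_R = 299 / 705 = 0.4242.

0.424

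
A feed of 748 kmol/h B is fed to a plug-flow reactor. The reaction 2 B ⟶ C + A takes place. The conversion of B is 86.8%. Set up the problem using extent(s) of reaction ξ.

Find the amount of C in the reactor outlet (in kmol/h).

325 kmol/h

B reacted = 0.868 × 748 = 649.3 kmol/h; ν_B = −2, so ξ = 649.3/2 = 324.6 kmol/h.
Outlet amounts (n = n₀ + ν ξ):
  B: 748 − 2(324.6) = 98.74
  C: 0 + 1(324.6) = 324.6
  A: 0 + 1(324.6) = 324.6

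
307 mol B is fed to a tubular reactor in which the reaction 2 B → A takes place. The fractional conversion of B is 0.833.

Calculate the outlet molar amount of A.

128 mol

B reacted = 0.833 × 307 = 255.7 mol; ν_B = −2, so ξ = 255.7/2 = 127.9 mol.
Outlet amounts (n = n₀ + ν ξ):
  B: 307 − 2(127.9) = 51.27
  A: 0 + 1(127.9) = 127.9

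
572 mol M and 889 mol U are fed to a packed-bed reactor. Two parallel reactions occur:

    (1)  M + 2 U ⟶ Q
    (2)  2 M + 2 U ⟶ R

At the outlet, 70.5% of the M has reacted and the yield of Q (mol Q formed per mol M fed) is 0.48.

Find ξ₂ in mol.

ξ₂ = 64.3 mol

Yield of Q: 1ξ₁ / 572 = 0.48 → ξ₁ = 274.6 mol.
Conversion of M: 1ξ₁ + 2ξ₂ = 0.705 × 572 = 403.3 → ξ₂ = 64.35 mol.
Outlet amounts (n = n₀ + Σ ν·ξ):
  M: 572 − 1(274.6) − 2(64.35) = 168.7
  U: 889 − 2(274.6) − 2(64.35) = 211.2
  Q: 0 + 1(274.6) = 274.6
  R: 0 + 1(64.35) = 64.35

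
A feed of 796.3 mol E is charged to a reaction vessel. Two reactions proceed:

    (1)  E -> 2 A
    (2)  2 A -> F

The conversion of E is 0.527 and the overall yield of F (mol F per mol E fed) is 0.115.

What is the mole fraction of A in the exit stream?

Conversion of E: E consumed = 1ξ₁ = 0.527 × 796.3 → ξ₁ = 419.7 mol.
Yield of F: 1ξ₂ / 796.3 = 0.115 → ξ₂ = 91.57 mol.
Outlet amounts (n = n₀ + Σ ν·ξ):
  E: 796.3 − 1(419.7) = 376.6
  A: 0 + 2(419.7) − 2(91.57) = 656.2
  F: 0 + 1(91.57) = 91.57
Total out = 1124 mol; y_A = 656.2 / 1124 = 0.5836.

0.584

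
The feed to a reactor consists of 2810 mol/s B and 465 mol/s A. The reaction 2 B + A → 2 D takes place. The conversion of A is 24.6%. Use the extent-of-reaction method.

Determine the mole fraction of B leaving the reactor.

0.817

A reacted = 0.246 × 465 = 114.4 mol/s; ν_A = −1, so ξ = 114.4/1 = 114.4 mol/s.
Outlet amounts (n = n₀ + ν ξ):
  B: 2810 − 2(114.4) = 2581
  A: 465 − 1(114.4) = 350.6
  D: 0 + 2(114.4) = 228.8
Total out = 3161 mol/s; y_B = 2581 / 3161 = 0.8167.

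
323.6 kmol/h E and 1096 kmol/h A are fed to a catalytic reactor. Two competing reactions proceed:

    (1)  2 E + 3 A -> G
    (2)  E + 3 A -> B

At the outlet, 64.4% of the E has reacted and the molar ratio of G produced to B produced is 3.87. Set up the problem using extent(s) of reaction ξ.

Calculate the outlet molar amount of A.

748 kmol/h

Conversion of E: E consumed = 0.644 × 323.6 = 208.4 kmol/h = 2ξ₁ + 1ξ₂.
Selectivity: 1ξ₁ / (1ξ₂) = 3.87 → ξ₁ = 3.87 ξ₂.
Substitute: (2·3.87 + 1) ξ₂ = 208.4 → ξ₂ = 23.84 kmol/h, ξ₁ = 92.28 kmol/h.
Outlet amounts (n = n₀ + Σ ν·ξ):
  E: 323.6 − 2(92.28) − 1(23.84) = 115.2
  A: 1096 − 3(92.28) − 3(23.84) = 747.6
  G: 0 + 1(92.28) = 92.28
  B: 0 + 1(23.84) = 23.84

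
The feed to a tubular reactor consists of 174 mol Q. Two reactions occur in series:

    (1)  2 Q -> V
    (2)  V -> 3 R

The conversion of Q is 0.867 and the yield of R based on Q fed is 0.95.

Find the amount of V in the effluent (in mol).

Conversion of Q: Q consumed = 2ξ₁ = 0.867 × 174 → ξ₁ = 75.43 mol.
Yield of R: 3ξ₂ / 174 = 0.95 → ξ₂ = 55.1 mol.
Outlet amounts (n = n₀ + Σ ν·ξ):
  Q: 174 − 2(75.43) = 23.14
  V: 0 + 1(75.43) − 1(55.1) = 20.33
  R: 0 + 3(55.1) = 165.3

20.3 mol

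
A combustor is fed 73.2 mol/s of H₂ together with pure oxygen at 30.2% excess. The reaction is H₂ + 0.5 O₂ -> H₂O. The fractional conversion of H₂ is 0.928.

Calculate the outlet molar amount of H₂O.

67.9 mol/s

Stoichiometric O₂ = 0.5 × 73.2 = 36.6 mol/s; O₂ fed = 36.6 × 1.302 = 47.65 mol/s.
Fuel reacted = 0.928 × 73.2 → ξ = 67.93 mol/s.
Outlet (n = n₀ + ν ξ):
  H₂: 73.2 − 1(67.93) = 5.27
  O₂: 47.65 − 0.5(67.93) = 13.69
  H₂O: 0 + 1(67.93) = 67.93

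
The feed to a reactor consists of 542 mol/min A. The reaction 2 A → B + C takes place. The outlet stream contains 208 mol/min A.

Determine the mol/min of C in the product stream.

167 mol/min

For A: n = n₀ − 2ξ → 208 = 542 − 2ξ, giving ξ = 167 mol/min.
Outlet amounts (n = n₀ + ν ξ):
  A: 542 − 2(167) = 208
  B: 0 + 1(167) = 167
  C: 0 + 1(167) = 167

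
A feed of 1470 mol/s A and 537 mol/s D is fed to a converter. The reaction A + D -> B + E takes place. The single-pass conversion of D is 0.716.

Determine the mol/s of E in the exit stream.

D reacted = 0.716 × 537 = 384.5 mol/s; ν_D = −1, so ξ = 384.5/1 = 384.5 mol/s.
Outlet amounts (n = n₀ + ν ξ):
  A: 1470 − 1(384.5) = 1086
  D: 537 − 1(384.5) = 152.5
  B: 0 + 1(384.5) = 384.5
  E: 0 + 1(384.5) = 384.5

384 mol/s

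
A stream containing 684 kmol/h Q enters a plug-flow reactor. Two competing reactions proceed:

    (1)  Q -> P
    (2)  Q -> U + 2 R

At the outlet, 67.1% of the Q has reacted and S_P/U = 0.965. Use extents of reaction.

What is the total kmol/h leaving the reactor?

1150 kmol/h

Conversion of Q: Q consumed = 0.671 × 684 = 459 kmol/h = 1ξ₁ + 1ξ₂.
Selectivity: 1ξ₁ / (1ξ₂) = 0.965 → ξ₁ = 0.965 ξ₂.
Substitute: (1·0.965 + 1) ξ₂ = 459 → ξ₂ = 233.6 kmol/h, ξ₁ = 225.4 kmol/h.
Outlet amounts (n = n₀ + Σ ν·ξ):
  Q: 684 − 1(225.4) − 1(233.6) = 225
  P: 0 + 1(225.4) = 225.4
  U: 0 + 1(233.6) = 233.6
  R: 0 + 2(233.6) = 467.1
Total out = 225 + 225.4 + 233.6 + 467.1 = 1151 kmol/h.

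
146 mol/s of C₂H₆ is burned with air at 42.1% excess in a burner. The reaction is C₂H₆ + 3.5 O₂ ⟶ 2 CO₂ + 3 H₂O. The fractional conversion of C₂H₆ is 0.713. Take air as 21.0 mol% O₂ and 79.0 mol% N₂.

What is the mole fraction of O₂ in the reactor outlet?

0.099

Stoichiometric O₂ = 3.5 × 146 = 511 mol/s; O₂ fed = 511 × 1.421 = 726.1 mol/s.
N₂ fed = 726.1 × 79/21 = 2732 mol/s.
Fuel reacted = 0.713 × 146 → ξ = 104.1 mol/s.
Outlet (n = n₀ + ν ξ):
  C₂H₆: 146 − 1(104.1) = 41.9
  O₂: 726.1 − 3.5(104.1) = 361.8
  N₂: 2732 (inert)
  CO₂: 0 + 2(104.1) = 208.2
  H₂O: 0 + 3(104.1) = 312.3
Total out = 3656 mol/s; y_O₂ = 361.8 / 3656 = 0.09896.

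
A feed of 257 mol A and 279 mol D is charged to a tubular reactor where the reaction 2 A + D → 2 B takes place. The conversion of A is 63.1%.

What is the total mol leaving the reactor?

455 mol

A reacted = 0.631 × 257 = 162.2 mol; ν_A = −2, so ξ = 162.2/2 = 81.08 mol.
Outlet amounts (n = n₀ + ν ξ):
  A: 257 − 2(81.08) = 94.83
  D: 279 − 1(81.08) = 197.9
  B: 0 + 2(81.08) = 162.2
Total out = 94.83 + 197.9 + 162.2 = 454.9 mol.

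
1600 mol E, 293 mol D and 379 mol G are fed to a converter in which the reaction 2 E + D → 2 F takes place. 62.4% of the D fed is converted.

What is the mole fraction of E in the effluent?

D reacted = 0.624 × 293 = 182.8 mol; ν_D = −1, so ξ = 182.8/1 = 182.8 mol.
Outlet amounts (n = n₀ + ν ξ):
  E: 1600 − 2(182.8) = 1234
  D: 293 − 1(182.8) = 110.2
  F: 0 + 2(182.8) = 365.7
  G: 379 (inert)
Total out = 2089 mol; y_E = 1234 / 2089 = 0.5908.

0.591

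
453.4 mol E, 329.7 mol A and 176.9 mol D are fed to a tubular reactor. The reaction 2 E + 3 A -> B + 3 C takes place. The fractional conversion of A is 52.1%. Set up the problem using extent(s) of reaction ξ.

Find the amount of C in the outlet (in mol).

A reacted = 0.521 × 329.7 = 171.8 mol; ν_A = −3, so ξ = 171.8/3 = 57.26 mol.
Outlet amounts (n = n₀ + ν ξ):
  E: 453.4 − 2(57.26) = 338.9
  A: 329.7 − 3(57.26) = 157.9
  B: 0 + 1(57.26) = 57.26
  C: 0 + 3(57.26) = 171.8
  D: 176.9 (inert)

172 mol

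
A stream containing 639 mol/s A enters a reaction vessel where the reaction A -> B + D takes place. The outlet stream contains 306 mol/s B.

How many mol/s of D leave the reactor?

For B: n = n₀ + 1ξ → 306 = 0 + 1ξ, giving ξ = 306 mol/s.
Outlet amounts (n = n₀ + ν ξ):
  A: 639 − 1(306) = 333
  B: 0 + 1(306) = 306
  D: 0 + 1(306) = 306

306 mol/s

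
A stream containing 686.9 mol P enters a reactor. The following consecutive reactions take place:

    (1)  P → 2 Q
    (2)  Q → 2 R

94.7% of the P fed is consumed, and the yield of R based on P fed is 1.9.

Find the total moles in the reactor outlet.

Conversion of P: P consumed = 1ξ₁ = 0.947 × 686.9 → ξ₁ = 650.5 mol.
Yield of R: 2ξ₂ / 686.9 = 1.9 → ξ₂ = 652.6 mol.
Outlet amounts (n = n₀ + Σ ν·ξ):
  P: 686.9 − 1(650.5) = 36.41
  Q: 0 + 2(650.5) − 1(652.6) = 648.4
  R: 0 + 2(652.6) = 1305
Total out = 36.41 + 648.4 + 1305 = 1990 mol.

1990 mol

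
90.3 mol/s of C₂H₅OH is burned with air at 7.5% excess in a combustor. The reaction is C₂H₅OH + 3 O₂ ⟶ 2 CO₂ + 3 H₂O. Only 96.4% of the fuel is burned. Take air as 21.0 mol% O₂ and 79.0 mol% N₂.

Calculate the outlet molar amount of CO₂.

Stoichiometric O₂ = 3 × 90.3 = 270.9 mol/s; O₂ fed = 270.9 × 1.075 = 291.2 mol/s.
N₂ fed = 291.2 × 79/21 = 1096 mol/s.
Fuel reacted = 0.964 × 90.3 → ξ = 87.05 mol/s.
Outlet (n = n₀ + ν ξ):
  C₂H₅OH: 90.3 − 1(87.05) = 3.251
  O₂: 291.2 − 3(87.05) = 30.07
  N₂: 1096 (inert)
  CO₂: 0 + 2(87.05) = 174.1
  H₂O: 0 + 3(87.05) = 261.1

174 mol/s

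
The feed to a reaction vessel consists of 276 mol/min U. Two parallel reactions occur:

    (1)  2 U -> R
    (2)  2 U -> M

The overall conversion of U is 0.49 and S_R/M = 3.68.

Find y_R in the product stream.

Conversion of U: U consumed = 0.49 × 276 = 135.2 mol/min = 2ξ₁ + 2ξ₂.
Selectivity: 1ξ₁ / (1ξ₂) = 3.68 → ξ₁ = 3.68 ξ₂.
Substitute: (2·3.68 + 2) ξ₂ = 135.2 → ξ₂ = 14.45 mol/min, ξ₁ = 53.17 mol/min.
Outlet amounts (n = n₀ + Σ ν·ξ):
  U: 276 − 2(53.17) − 2(14.45) = 140.8
  R: 0 + 1(53.17) = 53.17
  M: 0 + 1(14.45) = 14.45
Total out = 208.4 mol/min; y_R = 53.17 / 208.4 = 0.2552.

0.255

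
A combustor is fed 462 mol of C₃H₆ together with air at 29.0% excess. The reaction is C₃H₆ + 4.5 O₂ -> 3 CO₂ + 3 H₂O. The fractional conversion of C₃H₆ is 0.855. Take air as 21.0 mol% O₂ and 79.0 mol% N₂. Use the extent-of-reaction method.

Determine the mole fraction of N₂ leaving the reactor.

Stoichiometric O₂ = 4.5 × 462 = 2079 mol; O₂ fed = 2079 × 1.290 = 2682 mol.
N₂ fed = 2682 × 79/21 = 10090 mol.
Fuel reacted = 0.855 × 462 → ξ = 395 mol.
Outlet (n = n₀ + ν ξ):
  C₃H₆: 462 − 1(395) = 66.99
  O₂: 2682 − 4.5(395) = 904.4
  N₂: 10090 (inert)
  CO₂: 0 + 3(395) = 1185
  H₂O: 0 + 3(395) = 1185
Total out = 13430 mol; y_N₂ = 10090 / 13430 = 0.7512.

0.751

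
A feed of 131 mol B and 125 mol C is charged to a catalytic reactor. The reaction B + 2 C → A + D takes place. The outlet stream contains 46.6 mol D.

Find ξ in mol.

ξ = 46.6 mol

For D: n = n₀ + 1ξ → 46.6 = 0 + 1ξ, giving ξ = 46.6 mol.
Outlet amounts (n = n₀ + ν ξ):
  B: 131 − 1(46.6) = 84.4
  C: 125 − 2(46.6) = 31.8
  A: 0 + 1(46.6) = 46.6
  D: 0 + 1(46.6) = 46.6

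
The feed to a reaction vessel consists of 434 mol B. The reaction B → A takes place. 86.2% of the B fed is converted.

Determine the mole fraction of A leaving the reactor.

0.862

B reacted = 0.862 × 434 = 374.1 mol; ν_B = −1, so ξ = 374.1/1 = 374.1 mol.
Outlet amounts (n = n₀ + ν ξ):
  B: 434 − 1(374.1) = 59.89
  A: 0 + 1(374.1) = 374.1
Total out = 434 mol; y_A = 374.1 / 434 = 0.862.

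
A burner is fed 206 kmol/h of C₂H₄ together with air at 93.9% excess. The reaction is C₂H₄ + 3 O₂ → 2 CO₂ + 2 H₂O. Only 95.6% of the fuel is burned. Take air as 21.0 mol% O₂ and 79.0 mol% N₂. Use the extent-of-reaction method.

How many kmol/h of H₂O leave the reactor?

394 kmol/h

Stoichiometric O₂ = 3 × 206 = 618 kmol/h; O₂ fed = 618 × 1.939 = 1198 kmol/h.
N₂ fed = 1198 × 79/21 = 4508 kmol/h.
Fuel reacted = 0.956 × 206 → ξ = 196.9 kmol/h.
Outlet (n = n₀ + ν ξ):
  C₂H₄: 206 − 1(196.9) = 9.064
  O₂: 1198 − 3(196.9) = 607.5
  N₂: 4508 (inert)
  CO₂: 0 + 2(196.9) = 393.9
  H₂O: 0 + 2(196.9) = 393.9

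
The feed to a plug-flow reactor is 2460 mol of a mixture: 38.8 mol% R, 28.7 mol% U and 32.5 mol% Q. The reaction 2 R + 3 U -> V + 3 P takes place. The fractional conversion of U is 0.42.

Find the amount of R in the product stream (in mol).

U reacted = 0.42 × 706 = 296.5 mol; ν_U = −3, so ξ = 296.5/3 = 98.84 mol.
Outlet amounts (n = n₀ + ν ξ):
  R: 954.5 − 2(98.84) = 756.8
  U: 706 − 3(98.84) = 409.5
  V: 0 + 1(98.84) = 98.84
  P: 0 + 3(98.84) = 296.5
  Q: 799.5 (inert)

757 mol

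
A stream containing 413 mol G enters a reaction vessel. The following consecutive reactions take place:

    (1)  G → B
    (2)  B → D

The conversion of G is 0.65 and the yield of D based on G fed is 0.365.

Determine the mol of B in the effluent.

118 mol

Conversion of G: G consumed = 1ξ₁ = 0.65 × 413 → ξ₁ = 268.4 mol.
Yield of D: 1ξ₂ / 413 = 0.365 → ξ₂ = 150.7 mol.
Outlet amounts (n = n₀ + Σ ν·ξ):
  G: 413 − 1(268.4) = 144.6
  B: 0 + 1(268.4) − 1(150.7) = 117.7
  D: 0 + 1(150.7) = 150.7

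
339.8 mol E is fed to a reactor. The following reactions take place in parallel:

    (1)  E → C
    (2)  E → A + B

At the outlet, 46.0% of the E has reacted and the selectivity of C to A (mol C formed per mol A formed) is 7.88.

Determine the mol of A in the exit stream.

17.6 mol

Conversion of E: E consumed = 0.46 × 339.8 = 156.3 mol = 1ξ₁ + 1ξ₂.
Selectivity: 1ξ₁ / (1ξ₂) = 7.88 → ξ₁ = 7.88 ξ₂.
Substitute: (1·7.88 + 1) ξ₂ = 156.3 → ξ₂ = 17.6 mol, ξ₁ = 138.7 mol.
Outlet amounts (n = n₀ + Σ ν·ξ):
  E: 339.8 − 1(138.7) − 1(17.6) = 183.5
  C: 0 + 1(138.7) = 138.7
  A: 0 + 1(17.6) = 17.6
  B: 0 + 1(17.6) = 17.6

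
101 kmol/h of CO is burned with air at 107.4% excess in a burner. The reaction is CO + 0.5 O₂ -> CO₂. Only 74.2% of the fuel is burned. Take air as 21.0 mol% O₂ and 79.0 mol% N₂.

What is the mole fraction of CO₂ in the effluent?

Stoichiometric O₂ = 0.5 × 101 = 50.5 kmol/h; O₂ fed = 50.5 × 2.074 = 104.7 kmol/h.
N₂ fed = 104.7 × 79/21 = 394 kmol/h.
Fuel reacted = 0.742 × 101 → ξ = 74.94 kmol/h.
Outlet (n = n₀ + ν ξ):
  CO: 101 − 1(74.94) = 26.06
  O₂: 104.7 − 0.5(74.94) = 67.27
  N₂: 394 (inert)
  CO₂: 0 + 1(74.94) = 74.94
Total out = 562.3 kmol/h; y_CO₂ = 74.94 / 562.3 = 0.1333.

0.133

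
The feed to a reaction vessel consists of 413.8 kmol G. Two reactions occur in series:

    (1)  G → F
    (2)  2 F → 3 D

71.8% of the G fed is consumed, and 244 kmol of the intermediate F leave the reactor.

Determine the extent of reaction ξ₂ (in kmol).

ξ₂ = 26.6 kmol

Conversion of G: G consumed = 1ξ₁ = 0.718 × 413.8 → ξ₁ = 297.1 kmol.
F balance: n_F = 0 + 1ξ₁ − 2ξ₂ = 244 → ξ₂ = (1·297.1 − 244)/2 = 26.55 kmol.
Outlet amounts (n = n₀ + Σ ν·ξ):
  G: 413.8 − 1(297.1) = 116.7
  F: 0 + 1(297.1) − 2(26.55) = 244
  D: 0 + 3(26.55) = 79.66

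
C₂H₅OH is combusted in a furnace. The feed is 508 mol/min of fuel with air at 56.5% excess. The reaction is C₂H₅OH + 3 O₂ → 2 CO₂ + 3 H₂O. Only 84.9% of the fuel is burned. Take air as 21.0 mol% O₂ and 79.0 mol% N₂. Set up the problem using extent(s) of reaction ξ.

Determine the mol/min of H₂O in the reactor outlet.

Stoichiometric O₂ = 3 × 508 = 1524 mol/min; O₂ fed = 1524 × 1.565 = 2385 mol/min.
N₂ fed = 2385 × 79/21 = 8972 mol/min.
Fuel reacted = 0.849 × 508 → ξ = 431.3 mol/min.
Outlet (n = n₀ + ν ξ):
  C₂H₅OH: 508 − 1(431.3) = 76.71
  O₂: 2385 − 3(431.3) = 1091
  N₂: 8972 (inert)
  CO₂: 0 + 2(431.3) = 862.6
  H₂O: 0 + 3(431.3) = 1294

1290 mol/min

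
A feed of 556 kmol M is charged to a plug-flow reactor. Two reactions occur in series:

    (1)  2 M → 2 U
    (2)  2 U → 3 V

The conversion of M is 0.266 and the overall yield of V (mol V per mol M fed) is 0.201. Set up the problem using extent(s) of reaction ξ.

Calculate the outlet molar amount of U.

Conversion of M: M consumed = 2ξ₁ = 0.266 × 556 → ξ₁ = 73.95 kmol.
Yield of V: 3ξ₂ / 556 = 0.201 → ξ₂ = 37.25 kmol.
Outlet amounts (n = n₀ + Σ ν·ξ):
  M: 556 − 2(73.95) = 408.1
  U: 0 + 2(73.95) − 2(37.25) = 73.39
  V: 0 + 3(37.25) = 111.8

73.4 kmol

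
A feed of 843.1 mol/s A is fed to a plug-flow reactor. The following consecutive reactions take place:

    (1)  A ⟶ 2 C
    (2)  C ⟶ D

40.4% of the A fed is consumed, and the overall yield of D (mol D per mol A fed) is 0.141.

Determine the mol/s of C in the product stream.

Conversion of A: A consumed = 1ξ₁ = 0.404 × 843.1 → ξ₁ = 340.6 mol/s.
Yield of D: 1ξ₂ / 843.1 = 0.141 → ξ₂ = 118.9 mol/s.
Outlet amounts (n = n₀ + Σ ν·ξ):
  A: 843.1 − 1(340.6) = 502.5
  C: 0 + 2(340.6) − 1(118.9) = 562.3
  D: 0 + 1(118.9) = 118.9

562 mol/s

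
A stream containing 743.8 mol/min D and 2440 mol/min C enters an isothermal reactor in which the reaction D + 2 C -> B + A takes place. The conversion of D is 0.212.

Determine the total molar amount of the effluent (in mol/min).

3030 mol/min

D reacted = 0.212 × 743.8 = 157.7 mol/min; ν_D = −1, so ξ = 157.7/1 = 157.7 mol/min.
Outlet amounts (n = n₀ + ν ξ):
  D: 743.8 − 1(157.7) = 586.1
  C: 2440 − 2(157.7) = 2125
  B: 0 + 1(157.7) = 157.7
  A: 0 + 1(157.7) = 157.7
Total out = 586.1 + 2125 + 157.7 + 157.7 = 3026 mol/min.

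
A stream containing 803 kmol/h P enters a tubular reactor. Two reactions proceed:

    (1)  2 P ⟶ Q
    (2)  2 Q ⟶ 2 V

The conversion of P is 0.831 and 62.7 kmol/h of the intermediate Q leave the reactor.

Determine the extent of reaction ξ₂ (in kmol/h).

Conversion of P: P consumed = 2ξ₁ = 0.831 × 803 → ξ₁ = 333.6 kmol/h.
Q balance: n_Q = 0 + 1ξ₁ − 2ξ₂ = 62.7 → ξ₂ = (1·333.6 − 62.7)/2 = 135.5 kmol/h.
Outlet amounts (n = n₀ + Σ ν·ξ):
  P: 803 − 2(333.6) = 135.7
  Q: 0 + 1(333.6) − 2(135.5) = 62.7
  V: 0 + 2(135.5) = 270.9

ξ₂ = 135 kmol/h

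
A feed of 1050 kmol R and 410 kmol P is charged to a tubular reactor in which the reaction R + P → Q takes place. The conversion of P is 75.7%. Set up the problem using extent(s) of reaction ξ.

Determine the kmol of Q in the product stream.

310 kmol

P reacted = 0.757 × 410 = 310.4 kmol; ν_P = −1, so ξ = 310.4/1 = 310.4 kmol.
Outlet amounts (n = n₀ + ν ξ):
  R: 1050 − 1(310.4) = 739.6
  P: 410 − 1(310.4) = 99.63
  Q: 0 + 1(310.4) = 310.4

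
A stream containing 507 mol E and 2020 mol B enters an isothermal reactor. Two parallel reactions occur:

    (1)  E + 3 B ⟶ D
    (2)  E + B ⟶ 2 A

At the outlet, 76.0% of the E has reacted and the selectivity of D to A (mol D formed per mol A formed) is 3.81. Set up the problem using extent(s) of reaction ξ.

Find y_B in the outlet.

0.633

Conversion of E: E consumed = 0.76 × 507 = 385.3 mol = 1ξ₁ + 1ξ₂.
Selectivity: 1ξ₁ / (2ξ₂) = 3.81 → ξ₁ = 7.62 ξ₂.
Substitute: (1·7.62 + 1) ξ₂ = 385.3 → ξ₂ = 44.7 mol, ξ₁ = 340.6 mol.
Outlet amounts (n = n₀ + Σ ν·ξ):
  E: 507 − 1(340.6) − 1(44.7) = 121.7
  B: 2020 − 3(340.6) − 1(44.7) = 953.4
  D: 0 + 1(340.6) = 340.6
  A: 0 + 2(44.7) = 89.4
Total out = 1505 mol; y_B = 953.4 / 1505 = 0.6335.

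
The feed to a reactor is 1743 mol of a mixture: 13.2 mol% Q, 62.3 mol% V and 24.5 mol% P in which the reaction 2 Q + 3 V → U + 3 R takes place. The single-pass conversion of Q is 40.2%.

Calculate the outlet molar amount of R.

Q reacted = 0.402 × 230.1 = 92.49 mol; ν_Q = −2, so ξ = 92.49/2 = 46.25 mol.
Outlet amounts (n = n₀ + ν ξ):
  Q: 230.1 − 2(46.25) = 137.6
  V: 1086 − 3(46.25) = 947.2
  U: 0 + 1(46.25) = 46.25
  R: 0 + 3(46.25) = 138.7
  P: 427 (inert)

139 mol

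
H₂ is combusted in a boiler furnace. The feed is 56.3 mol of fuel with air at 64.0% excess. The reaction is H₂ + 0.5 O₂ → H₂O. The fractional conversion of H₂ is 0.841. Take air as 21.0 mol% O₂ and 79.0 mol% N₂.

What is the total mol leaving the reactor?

Stoichiometric O₂ = 0.5 × 56.3 = 28.15 mol; O₂ fed = 28.15 × 1.640 = 46.17 mol.
N₂ fed = 46.17 × 79/21 = 173.7 mol.
Fuel reacted = 0.841 × 56.3 → ξ = 47.35 mol.
Outlet (n = n₀ + ν ξ):
  H₂: 56.3 − 1(47.35) = 8.952
  O₂: 46.17 − 0.5(47.35) = 22.49
  N₂: 173.7 (inert)
  H₂O: 0 + 1(47.35) = 47.35
Total out = 8.952 + 22.49 + 173.7 + 47.35 = 252.5 mol.

252 mol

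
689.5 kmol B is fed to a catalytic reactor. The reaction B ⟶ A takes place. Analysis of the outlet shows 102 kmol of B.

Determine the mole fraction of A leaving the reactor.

0.852

For B: n = n₀ − 1ξ → 102 = 689.5 − 1ξ, giving ξ = 587.5 kmol.
Outlet amounts (n = n₀ + ν ξ):
  B: 689.5 − 1(587.5) = 102
  A: 0 + 1(587.5) = 587.5
Total out = 689.5 kmol; y_A = 587.5 / 689.5 = 0.8521.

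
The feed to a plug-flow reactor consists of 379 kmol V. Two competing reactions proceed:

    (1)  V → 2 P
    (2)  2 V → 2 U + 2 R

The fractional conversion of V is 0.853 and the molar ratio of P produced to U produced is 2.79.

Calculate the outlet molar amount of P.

Conversion of V: V consumed = 0.853 × 379 = 323.3 kmol = 1ξ₁ + 2ξ₂.
Selectivity: 2ξ₁ / (2ξ₂) = 2.79 → ξ₁ = 2.79 ξ₂.
Substitute: (1·2.79 + 2) ξ₂ = 323.3 → ξ₂ = 67.49 kmol, ξ₁ = 188.3 kmol.
Outlet amounts (n = n₀ + Σ ν·ξ):
  V: 379 − 1(188.3) − 2(67.49) = 55.71
  P: 0 + 2(188.3) = 376.6
  U: 0 + 2(67.49) = 135
  R: 0 + 2(67.49) = 135

377 kmol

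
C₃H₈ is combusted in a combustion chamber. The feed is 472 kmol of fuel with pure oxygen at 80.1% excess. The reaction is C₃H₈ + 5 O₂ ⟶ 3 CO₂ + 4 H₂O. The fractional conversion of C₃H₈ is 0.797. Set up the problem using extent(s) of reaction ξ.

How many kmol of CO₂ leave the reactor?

1130 kmol

Stoichiometric O₂ = 5 × 472 = 2360 kmol; O₂ fed = 2360 × 1.801 = 4250 kmol.
Fuel reacted = 0.797 × 472 → ξ = 376.2 kmol.
Outlet (n = n₀ + ν ξ):
  C₃H₈: 472 − 1(376.2) = 95.82
  O₂: 4250 − 5(376.2) = 2369
  CO₂: 0 + 3(376.2) = 1129
  H₂O: 0 + 4(376.2) = 1505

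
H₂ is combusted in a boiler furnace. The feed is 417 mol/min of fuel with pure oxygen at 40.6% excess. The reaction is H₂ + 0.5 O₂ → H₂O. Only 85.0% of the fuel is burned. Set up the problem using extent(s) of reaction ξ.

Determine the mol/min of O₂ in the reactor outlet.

Stoichiometric O₂ = 0.5 × 417 = 208.5 mol/min; O₂ fed = 208.5 × 1.406 = 293.2 mol/min.
Fuel reacted = 0.85 × 417 → ξ = 354.4 mol/min.
Outlet (n = n₀ + ν ξ):
  H₂: 417 − 1(354.4) = 62.55
  O₂: 293.2 − 0.5(354.4) = 115.9
  H₂O: 0 + 1(354.4) = 354.4

116 mol/min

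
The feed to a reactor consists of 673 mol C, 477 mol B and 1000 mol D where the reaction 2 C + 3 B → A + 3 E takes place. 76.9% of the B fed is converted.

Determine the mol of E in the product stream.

B reacted = 0.769 × 477 = 366.8 mol; ν_B = −3, so ξ = 366.8/3 = 122.3 mol.
Outlet amounts (n = n₀ + ν ξ):
  C: 673 − 2(122.3) = 428.5
  B: 477 − 3(122.3) = 110.2
  A: 0 + 1(122.3) = 122.3
  E: 0 + 3(122.3) = 366.8
  D: 1000 (inert)

367 mol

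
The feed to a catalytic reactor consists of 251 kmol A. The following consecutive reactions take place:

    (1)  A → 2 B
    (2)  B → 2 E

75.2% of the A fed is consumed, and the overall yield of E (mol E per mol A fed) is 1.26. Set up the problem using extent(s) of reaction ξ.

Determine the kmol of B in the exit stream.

Conversion of A: A consumed = 1ξ₁ = 0.752 × 251 → ξ₁ = 188.8 kmol.
Yield of E: 2ξ₂ / 251 = 1.26 → ξ₂ = 158.1 kmol.
Outlet amounts (n = n₀ + Σ ν·ξ):
  A: 251 − 1(188.8) = 62.25
  B: 0 + 2(188.8) − 1(158.1) = 219.4
  E: 0 + 2(158.1) = 316.3

219 kmol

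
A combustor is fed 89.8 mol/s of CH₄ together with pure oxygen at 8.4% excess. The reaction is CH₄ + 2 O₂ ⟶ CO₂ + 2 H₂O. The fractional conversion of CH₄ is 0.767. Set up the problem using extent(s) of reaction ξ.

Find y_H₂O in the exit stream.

Stoichiometric O₂ = 2 × 89.8 = 179.6 mol/s; O₂ fed = 179.6 × 1.084 = 194.7 mol/s.
Fuel reacted = 0.767 × 89.8 → ξ = 68.88 mol/s.
Outlet (n = n₀ + ν ξ):
  CH₄: 89.8 − 1(68.88) = 20.92
  O₂: 194.7 − 2(68.88) = 56.93
  CO₂: 0 + 1(68.88) = 68.88
  H₂O: 0 + 2(68.88) = 137.8
Total out = 284.5 mol/s; y_H₂O = 137.8 / 284.5 = 0.4842.

0.484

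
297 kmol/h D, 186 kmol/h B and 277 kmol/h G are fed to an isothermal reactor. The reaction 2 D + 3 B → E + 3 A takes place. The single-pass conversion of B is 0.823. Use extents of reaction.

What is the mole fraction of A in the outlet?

0.216

B reacted = 0.823 × 186 = 153.1 kmol/h; ν_B = −3, so ξ = 153.1/3 = 51.03 kmol/h.
Outlet amounts (n = n₀ + ν ξ):
  D: 297 − 2(51.03) = 194.9
  B: 186 − 3(51.03) = 32.92
  E: 0 + 1(51.03) = 51.03
  A: 0 + 3(51.03) = 153.1
  G: 277 (inert)
Total out = 709 kmol/h; y_A = 153.1 / 709 = 0.2159.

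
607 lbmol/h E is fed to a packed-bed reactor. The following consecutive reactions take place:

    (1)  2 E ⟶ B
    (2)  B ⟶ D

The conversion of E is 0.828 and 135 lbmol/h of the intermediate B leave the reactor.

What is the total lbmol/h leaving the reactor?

Conversion of E: E consumed = 2ξ₁ = 0.828 × 607 → ξ₁ = 251.3 lbmol/h.
B balance: n_B = 0 + 1ξ₁ − 1ξ₂ = 135 → ξ₂ = (1·251.3 − 135)/1 = 116.3 lbmol/h.
Outlet amounts (n = n₀ + Σ ν·ξ):
  E: 607 − 2(251.3) = 104.4
  B: 0 + 1(251.3) − 1(116.3) = 135
  D: 0 + 1(116.3) = 116.3
Total out = 104.4 + 135 + 116.3 = 355.7 lbmol/h.

356 lbmol/h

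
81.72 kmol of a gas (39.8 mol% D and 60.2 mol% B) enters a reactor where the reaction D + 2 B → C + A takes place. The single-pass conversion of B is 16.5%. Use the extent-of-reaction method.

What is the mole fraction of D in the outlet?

0.367

B reacted = 0.165 × 49.2 = 8.117 kmol; ν_B = −2, so ξ = 8.117/2 = 4.059 kmol.
Outlet amounts (n = n₀ + ν ξ):
  D: 32.52 − 1(4.059) = 28.47
  B: 49.2 − 2(4.059) = 41.08
  C: 0 + 1(4.059) = 4.059
  A: 0 + 1(4.059) = 4.059
Total out = 77.66 kmol; y_D = 28.47 / 77.66 = 0.3665.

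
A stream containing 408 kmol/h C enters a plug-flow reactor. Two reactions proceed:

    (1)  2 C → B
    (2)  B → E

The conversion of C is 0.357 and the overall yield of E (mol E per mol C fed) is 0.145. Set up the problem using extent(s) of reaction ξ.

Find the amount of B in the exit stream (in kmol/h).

13.7 kmol/h

Conversion of C: C consumed = 2ξ₁ = 0.357 × 408 → ξ₁ = 72.83 kmol/h.
Yield of E: 1ξ₂ / 408 = 0.145 → ξ₂ = 59.16 kmol/h.
Outlet amounts (n = n₀ + Σ ν·ξ):
  C: 408 − 2(72.83) = 262.3
  B: 0 + 1(72.83) − 1(59.16) = 13.67
  E: 0 + 1(59.16) = 59.16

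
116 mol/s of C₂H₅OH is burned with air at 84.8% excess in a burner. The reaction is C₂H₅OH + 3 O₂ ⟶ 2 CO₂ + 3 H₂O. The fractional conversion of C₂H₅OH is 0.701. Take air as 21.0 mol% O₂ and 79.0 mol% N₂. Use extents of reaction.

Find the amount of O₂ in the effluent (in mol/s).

Stoichiometric O₂ = 3 × 116 = 348 mol/s; O₂ fed = 348 × 1.848 = 643.1 mol/s.
N₂ fed = 643.1 × 79/21 = 2419 mol/s.
Fuel reacted = 0.701 × 116 → ξ = 81.32 mol/s.
Outlet (n = n₀ + ν ξ):
  C₂H₅OH: 116 − 1(81.32) = 34.68
  O₂: 643.1 − 3(81.32) = 399.2
  N₂: 2419 (inert)
  CO₂: 0 + 2(81.32) = 162.6
  H₂O: 0 + 3(81.32) = 243.9

399 mol/s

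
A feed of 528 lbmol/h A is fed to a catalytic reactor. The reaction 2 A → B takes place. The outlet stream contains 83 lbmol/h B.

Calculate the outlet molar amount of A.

362 lbmol/h

For B: n = n₀ + 1ξ → 83 = 0 + 1ξ, giving ξ = 83 lbmol/h.
Outlet amounts (n = n₀ + ν ξ):
  A: 528 − 2(83) = 362
  B: 0 + 1(83) = 83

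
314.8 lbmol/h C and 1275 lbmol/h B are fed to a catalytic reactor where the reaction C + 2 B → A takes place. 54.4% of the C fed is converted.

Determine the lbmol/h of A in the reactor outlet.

C reacted = 0.544 × 314.8 = 171.3 lbmol/h; ν_C = −1, so ξ = 171.3/1 = 171.3 lbmol/h.
Outlet amounts (n = n₀ + ν ξ):
  C: 314.8 − 1(171.3) = 143.5
  B: 1275 − 2(171.3) = 932.5
  A: 0 + 1(171.3) = 171.3

171 lbmol/h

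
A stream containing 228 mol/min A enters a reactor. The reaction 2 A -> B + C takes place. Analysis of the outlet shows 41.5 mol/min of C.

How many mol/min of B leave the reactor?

41.5 mol/min

For C: n = n₀ + 1ξ → 41.5 = 0 + 1ξ, giving ξ = 41.5 mol/min.
Outlet amounts (n = n₀ + ν ξ):
  A: 228 − 2(41.5) = 145
  B: 0 + 1(41.5) = 41.5
  C: 0 + 1(41.5) = 41.5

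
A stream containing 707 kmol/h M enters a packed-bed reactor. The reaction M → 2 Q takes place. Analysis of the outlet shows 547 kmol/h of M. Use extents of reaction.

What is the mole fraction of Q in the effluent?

0.369

For M: n = n₀ − 1ξ → 547 = 707 − 1ξ, giving ξ = 160 kmol/h.
Outlet amounts (n = n₀ + ν ξ):
  M: 707 − 1(160) = 547
  Q: 0 + 2(160) = 320
Total out = 867 kmol/h; y_Q = 320 / 867 = 0.3691.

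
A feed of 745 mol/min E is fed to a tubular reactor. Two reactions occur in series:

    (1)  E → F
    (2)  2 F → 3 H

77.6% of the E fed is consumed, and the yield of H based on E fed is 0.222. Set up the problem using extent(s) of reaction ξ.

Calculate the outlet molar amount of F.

Conversion of E: E consumed = 1ξ₁ = 0.776 × 745 → ξ₁ = 578.1 mol/min.
Yield of H: 3ξ₂ / 745 = 0.222 → ξ₂ = 55.13 mol/min.
Outlet amounts (n = n₀ + Σ ν·ξ):
  E: 745 − 1(578.1) = 166.9
  F: 0 + 1(578.1) − 2(55.13) = 467.9
  H: 0 + 3(55.13) = 165.4

468 mol/min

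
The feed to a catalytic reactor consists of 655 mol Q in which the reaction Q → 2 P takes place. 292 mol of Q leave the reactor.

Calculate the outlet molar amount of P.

726 mol

For Q: n = n₀ − 1ξ → 292 = 655 − 1ξ, giving ξ = 363 mol.
Outlet amounts (n = n₀ + ν ξ):
  Q: 655 − 1(363) = 292
  P: 0 + 2(363) = 726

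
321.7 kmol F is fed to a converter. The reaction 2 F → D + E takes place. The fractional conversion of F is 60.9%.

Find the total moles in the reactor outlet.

322 kmol

F reacted = 0.609 × 321.7 = 195.9 kmol; ν_F = −2, so ξ = 195.9/2 = 97.96 kmol.
Outlet amounts (n = n₀ + ν ξ):
  F: 321.7 − 2(97.96) = 125.8
  D: 0 + 1(97.96) = 97.96
  E: 0 + 1(97.96) = 97.96
Total out = 125.8 + 97.96 + 97.96 = 321.7 kmol.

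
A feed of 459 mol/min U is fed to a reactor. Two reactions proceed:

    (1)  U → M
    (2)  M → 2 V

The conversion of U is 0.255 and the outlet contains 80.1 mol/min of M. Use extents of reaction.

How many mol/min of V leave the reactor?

73.9 mol/min

Conversion of U: U consumed = 1ξ₁ = 0.255 × 459 → ξ₁ = 117 mol/min.
M balance: n_M = 0 + 1ξ₁ − 1ξ₂ = 80.1 → ξ₂ = (1·117 − 80.1)/1 = 36.95 mol/min.
Outlet amounts (n = n₀ + Σ ν·ξ):
  U: 459 − 1(117) = 342
  M: 0 + 1(117) − 1(36.95) = 80.1
  V: 0 + 2(36.95) = 73.89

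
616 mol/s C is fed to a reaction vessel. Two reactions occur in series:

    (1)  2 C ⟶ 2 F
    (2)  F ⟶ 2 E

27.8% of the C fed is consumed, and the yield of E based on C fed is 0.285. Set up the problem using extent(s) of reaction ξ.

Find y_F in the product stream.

0.119

Conversion of C: C consumed = 2ξ₁ = 0.278 × 616 → ξ₁ = 85.62 mol/s.
Yield of E: 2ξ₂ / 616 = 0.285 → ξ₂ = 87.78 mol/s.
Outlet amounts (n = n₀ + Σ ν·ξ):
  C: 616 − 2(85.62) = 444.8
  F: 0 + 2(85.62) − 1(87.78) = 83.47
  E: 0 + 2(87.78) = 175.6
Total out = 703.8 mol/s; y_F = 83.47 / 703.8 = 0.1186.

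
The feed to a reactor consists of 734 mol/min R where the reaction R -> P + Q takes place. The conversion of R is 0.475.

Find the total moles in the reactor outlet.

1080 mol/min

R reacted = 0.475 × 734 = 348.6 mol/min; ν_R = −1, so ξ = 348.6/1 = 348.6 mol/min.
Outlet amounts (n = n₀ + ν ξ):
  R: 734 − 1(348.6) = 385.4
  P: 0 + 1(348.6) = 348.6
  Q: 0 + 1(348.6) = 348.6
Total out = 385.4 + 348.6 + 348.6 = 1083 mol/min.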